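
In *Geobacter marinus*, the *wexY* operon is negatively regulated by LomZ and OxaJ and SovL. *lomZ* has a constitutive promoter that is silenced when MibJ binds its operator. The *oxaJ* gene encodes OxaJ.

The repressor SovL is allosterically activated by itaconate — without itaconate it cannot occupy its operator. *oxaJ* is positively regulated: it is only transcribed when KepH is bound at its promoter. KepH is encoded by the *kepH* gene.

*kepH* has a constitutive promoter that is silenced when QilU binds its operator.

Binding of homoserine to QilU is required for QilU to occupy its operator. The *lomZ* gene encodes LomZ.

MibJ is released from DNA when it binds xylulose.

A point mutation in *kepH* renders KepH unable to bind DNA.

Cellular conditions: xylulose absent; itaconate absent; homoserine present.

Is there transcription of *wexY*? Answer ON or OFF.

Xylulose is absent, so MibJ is active.
With repressor MibJ bound, *lomZ* is not transcribed.
So LomZ is not produced.
KepH is non-functional in this strain, so it has no effect.
Required activator KepH is absent, so *oxaJ* is not transcribed.
So OxaJ is not produced.
Itaconate is absent, so SovL is inactive.
With no repressor bound, *wexY* is transcribed.

ON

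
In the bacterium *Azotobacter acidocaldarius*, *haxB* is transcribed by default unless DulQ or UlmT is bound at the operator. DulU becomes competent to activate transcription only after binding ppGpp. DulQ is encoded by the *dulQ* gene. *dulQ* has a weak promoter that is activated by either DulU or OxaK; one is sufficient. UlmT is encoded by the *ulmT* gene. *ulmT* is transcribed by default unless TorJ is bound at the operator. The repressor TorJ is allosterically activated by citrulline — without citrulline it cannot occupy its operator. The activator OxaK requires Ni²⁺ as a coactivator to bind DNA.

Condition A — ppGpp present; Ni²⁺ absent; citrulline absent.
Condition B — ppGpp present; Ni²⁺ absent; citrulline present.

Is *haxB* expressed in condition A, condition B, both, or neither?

neither

Condition A:
ppGpp is present, so DulU is active.
Ni²⁺ is absent, so OxaK is inactive.
Activator DulU is present, so *dulQ* is transcribed.
So DulQ is produced and active.
Citrulline is absent, so TorJ is inactive.
With no repressor bound, *ulmT* is transcribed.
So UlmT is produced and active.
With repressor DulQ bound, *haxB* is not transcribed.
→ *haxB* is OFF in A.
Condition B:
ppGpp is present, so DulU is active.
Ni²⁺ is absent, so OxaK is inactive.
Activator DulU is present, so *dulQ* is transcribed.
So DulQ is produced and active.
Citrulline is present, so TorJ is active.
With repressor TorJ bound, *ulmT* is not transcribed.
So UlmT is not produced.
With repressor DulQ bound, *haxB* is not transcribed.
→ *haxB* is OFF in B.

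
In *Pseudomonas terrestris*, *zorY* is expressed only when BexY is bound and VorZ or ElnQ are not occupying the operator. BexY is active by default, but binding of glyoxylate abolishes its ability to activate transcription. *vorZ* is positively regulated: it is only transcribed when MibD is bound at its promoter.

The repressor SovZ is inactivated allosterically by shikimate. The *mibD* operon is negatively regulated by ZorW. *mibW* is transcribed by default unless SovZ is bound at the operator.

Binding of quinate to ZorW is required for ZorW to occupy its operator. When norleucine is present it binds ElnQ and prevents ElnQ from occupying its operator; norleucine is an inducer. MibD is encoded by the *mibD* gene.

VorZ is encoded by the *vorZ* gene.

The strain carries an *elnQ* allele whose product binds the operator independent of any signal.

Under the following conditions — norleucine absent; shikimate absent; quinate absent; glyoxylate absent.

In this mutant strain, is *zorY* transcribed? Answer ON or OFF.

Glyoxylate is absent, so BexY is active.
Quinate is absent, so ZorW is inactive.
With no repressor bound, *mibD* is transcribed.
So MibD is produced and active.
No repressor is bound and MibD is active, so *vorZ* is transcribed.
So VorZ is produced and active.
ElnQ is constitutively active in this strain.
With repressor VorZ bound, *zorY* is not transcribed.

OFF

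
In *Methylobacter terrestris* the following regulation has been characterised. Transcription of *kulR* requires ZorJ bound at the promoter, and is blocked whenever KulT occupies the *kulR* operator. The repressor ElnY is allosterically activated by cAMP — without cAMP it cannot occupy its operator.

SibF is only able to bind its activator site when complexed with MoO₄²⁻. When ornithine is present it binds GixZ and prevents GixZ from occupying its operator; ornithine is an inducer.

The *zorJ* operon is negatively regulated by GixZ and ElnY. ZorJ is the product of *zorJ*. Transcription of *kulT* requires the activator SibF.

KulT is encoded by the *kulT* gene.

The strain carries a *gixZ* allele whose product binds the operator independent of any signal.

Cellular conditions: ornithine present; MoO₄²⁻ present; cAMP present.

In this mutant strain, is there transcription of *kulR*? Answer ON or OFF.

OFF

GixZ is constitutively active in this strain.
cAMP is present, so ElnY is active.
With repressor GixZ bound, *zorJ* is not transcribed.
So ZorJ is not produced.
MoO₄²⁻ is present, so SibF is active.
No repressor is bound and SibF is active, so *kulT* is transcribed.
So KulT is produced and active.
With repressor KulT bound, *kulR* is not transcribed.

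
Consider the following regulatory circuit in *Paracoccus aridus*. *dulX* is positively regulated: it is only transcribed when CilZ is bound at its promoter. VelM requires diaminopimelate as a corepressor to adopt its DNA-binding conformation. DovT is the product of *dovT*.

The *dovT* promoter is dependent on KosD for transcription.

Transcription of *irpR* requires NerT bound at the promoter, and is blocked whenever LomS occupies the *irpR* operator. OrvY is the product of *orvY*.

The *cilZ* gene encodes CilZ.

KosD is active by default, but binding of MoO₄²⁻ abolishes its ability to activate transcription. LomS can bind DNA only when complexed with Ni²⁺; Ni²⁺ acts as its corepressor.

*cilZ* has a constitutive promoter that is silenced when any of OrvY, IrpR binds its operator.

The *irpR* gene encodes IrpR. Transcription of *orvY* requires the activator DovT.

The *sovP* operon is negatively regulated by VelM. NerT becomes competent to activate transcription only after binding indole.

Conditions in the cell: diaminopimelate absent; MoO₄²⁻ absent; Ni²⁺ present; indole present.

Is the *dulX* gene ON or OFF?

OFF

MoO₄²⁻ is absent, so KosD is active.
No repressor is bound and KosD is active, so *dovT* is transcribed.
So DovT is produced and active.
No repressor is bound and DovT is active, so *orvY* is transcribed.
So OrvY is produced and active.
Indole is present, so NerT is active.
Ni²⁺ is present, so LomS is active.
With repressor LomS bound, *irpR* is not transcribed.
So IrpR is not produced.
With repressor OrvY bound, *cilZ* is not transcribed.
So CilZ is not produced.
Required activator CilZ is absent, so *dulX* is not transcribed.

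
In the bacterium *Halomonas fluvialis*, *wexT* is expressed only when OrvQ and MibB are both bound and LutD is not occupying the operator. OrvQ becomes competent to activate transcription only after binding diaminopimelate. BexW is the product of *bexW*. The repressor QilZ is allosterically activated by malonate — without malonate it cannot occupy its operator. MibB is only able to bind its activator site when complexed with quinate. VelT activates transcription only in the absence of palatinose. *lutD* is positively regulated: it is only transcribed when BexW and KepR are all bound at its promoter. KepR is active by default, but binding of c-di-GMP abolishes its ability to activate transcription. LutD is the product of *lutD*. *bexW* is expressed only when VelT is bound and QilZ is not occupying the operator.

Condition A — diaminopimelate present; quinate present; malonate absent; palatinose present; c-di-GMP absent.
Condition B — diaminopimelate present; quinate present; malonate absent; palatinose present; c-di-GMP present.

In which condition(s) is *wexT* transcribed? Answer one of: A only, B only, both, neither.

both

Condition A:
Diaminopimelate is present, so OrvQ is active.
Quinate is present, so MibB is active.
Malonate is absent, so QilZ is inactive.
Palatinose is present, so VelT is inactive.
Required activator VelT is absent, so *bexW* is not transcribed.
So BexW is not produced.
c-di-GMP is absent, so KepR is active.
Required activator BexW is absent, so *lutD* is not transcribed.
So LutD is not produced.
No repressor is bound and OrvQ and MibB are active, so *wexT* is transcribed.
→ *wexT* is ON in A.
Condition B:
Diaminopimelate is present, so OrvQ is active.
Quinate is present, so MibB is active.
Malonate is absent, so QilZ is inactive.
Palatinose is present, so VelT is inactive.
Required activator VelT is absent, so *bexW* is not transcribed.
So BexW is not produced.
c-di-GMP is present, so KepR is inactive.
Required activator BexW is absent, so *lutD* is not transcribed.
So LutD is not produced.
No repressor is bound and OrvQ and MibB are active, so *wexT* is transcribed.
→ *wexT* is ON in B.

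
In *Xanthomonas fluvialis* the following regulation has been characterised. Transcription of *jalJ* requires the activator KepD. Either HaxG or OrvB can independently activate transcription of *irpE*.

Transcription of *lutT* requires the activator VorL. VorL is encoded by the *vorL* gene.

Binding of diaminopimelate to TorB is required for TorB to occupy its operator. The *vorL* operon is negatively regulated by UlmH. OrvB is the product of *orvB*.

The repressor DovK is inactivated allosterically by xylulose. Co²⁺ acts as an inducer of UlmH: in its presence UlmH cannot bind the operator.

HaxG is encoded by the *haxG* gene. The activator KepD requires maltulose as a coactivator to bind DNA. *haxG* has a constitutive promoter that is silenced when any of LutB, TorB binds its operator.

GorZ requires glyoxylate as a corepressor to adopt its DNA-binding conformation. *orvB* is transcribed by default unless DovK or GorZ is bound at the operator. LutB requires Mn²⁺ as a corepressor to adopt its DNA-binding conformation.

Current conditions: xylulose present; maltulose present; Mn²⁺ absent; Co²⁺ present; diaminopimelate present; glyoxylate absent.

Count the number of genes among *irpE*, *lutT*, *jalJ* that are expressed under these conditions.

3

Mn²⁺ is absent, so LutB is inactive.
Diaminopimelate is present, so TorB is active.
With repressor TorB bound, *haxG* is not transcribed.
So HaxG is not produced.
Xylulose is present, so DovK is inactive.
Glyoxylate is absent, so GorZ is inactive.
With no repressor bound, *orvB* is transcribed.
So OrvB is produced and active.
Activator OrvB is present, so *irpE* is transcribed.
→ *irpE* is ON.
Co²⁺ is present, so UlmH is inactive.
With no repressor bound, *vorL* is transcribed.
So VorL is produced and active.
No repressor is bound and VorL is active, so *lutT* is transcribed.
→ *lutT* is ON.
Maltulose is present, so KepD is active.
No repressor is bound and KepD is active, so *jalJ* is transcribed.
→ *jalJ* is ON.
3 of the 3 genes are transcribed.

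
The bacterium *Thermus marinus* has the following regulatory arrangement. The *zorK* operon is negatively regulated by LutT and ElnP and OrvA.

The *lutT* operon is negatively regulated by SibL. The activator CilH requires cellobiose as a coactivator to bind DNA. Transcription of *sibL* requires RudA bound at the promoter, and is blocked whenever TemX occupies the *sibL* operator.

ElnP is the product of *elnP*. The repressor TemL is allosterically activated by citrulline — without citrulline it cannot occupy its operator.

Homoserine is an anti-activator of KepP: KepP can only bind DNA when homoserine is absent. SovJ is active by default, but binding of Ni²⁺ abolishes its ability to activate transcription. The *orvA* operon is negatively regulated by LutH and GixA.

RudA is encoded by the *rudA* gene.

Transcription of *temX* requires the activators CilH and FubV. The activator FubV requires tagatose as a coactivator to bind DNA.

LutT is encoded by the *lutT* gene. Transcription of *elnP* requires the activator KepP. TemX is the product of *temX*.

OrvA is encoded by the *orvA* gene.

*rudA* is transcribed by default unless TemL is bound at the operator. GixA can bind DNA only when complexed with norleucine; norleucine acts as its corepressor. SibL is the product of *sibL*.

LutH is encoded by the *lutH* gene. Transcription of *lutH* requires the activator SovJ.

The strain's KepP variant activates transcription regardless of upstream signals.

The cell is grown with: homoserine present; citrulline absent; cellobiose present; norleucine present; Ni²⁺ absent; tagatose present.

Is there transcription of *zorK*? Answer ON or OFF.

Citrulline is absent, so TemL is inactive.
With no repressor bound, *rudA* is transcribed.
So RudA is produced and active.
Cellobiose is present, so CilH is active.
Tagatose is present, so FubV is active.
No repressor is bound and CilH and FubV are active, so *temX* is transcribed.
So TemX is produced and active.
With repressor TemX bound, *sibL* is not transcribed.
So SibL is not produced.
With no repressor bound, *lutT* is transcribed.
So LutT is produced and active.
KepP is constitutively active in this strain.
No repressor is bound and KepP is active, so *elnP* is transcribed.
So ElnP is produced and active.
Ni²⁺ is absent, so SovJ is active.
No repressor is bound and SovJ is active, so *lutH* is transcribed.
So LutH is produced and active.
Norleucine is present, so GixA is active.
With repressor LutH bound, *orvA* is not transcribed.
So OrvA is not produced.
With repressor LutT bound, *zorK* is not transcribed.

OFF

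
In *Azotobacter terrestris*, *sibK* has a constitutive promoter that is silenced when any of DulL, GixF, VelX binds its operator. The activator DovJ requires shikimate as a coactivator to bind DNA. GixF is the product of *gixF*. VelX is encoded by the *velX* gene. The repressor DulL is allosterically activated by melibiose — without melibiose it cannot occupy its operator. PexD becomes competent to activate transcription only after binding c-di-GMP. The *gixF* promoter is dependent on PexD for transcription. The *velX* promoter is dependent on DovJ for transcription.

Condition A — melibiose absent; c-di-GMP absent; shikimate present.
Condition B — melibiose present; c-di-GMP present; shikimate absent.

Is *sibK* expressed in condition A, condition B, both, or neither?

Condition A:
Melibiose is absent, so DulL is inactive.
c-di-GMP is absent, so PexD is inactive.
Required activator PexD is absent, so *gixF* is not transcribed.
So GixF is not produced.
Shikimate is present, so DovJ is active.
No repressor is bound and DovJ is active, so *velX* is transcribed.
So VelX is produced and active.
With repressor VelX bound, *sibK* is not transcribed.
→ *sibK* is OFF in A.
Condition B:
Melibiose is present, so DulL is active.
c-di-GMP is present, so PexD is active.
No repressor is bound and PexD is active, so *gixF* is transcribed.
So GixF is produced and active.
Shikimate is absent, so DovJ is inactive.
Required activator DovJ is absent, so *velX* is not transcribed.
So VelX is not produced.
With repressor DulL bound, *sibK* is not transcribed.
→ *sibK* is OFF in B.

neither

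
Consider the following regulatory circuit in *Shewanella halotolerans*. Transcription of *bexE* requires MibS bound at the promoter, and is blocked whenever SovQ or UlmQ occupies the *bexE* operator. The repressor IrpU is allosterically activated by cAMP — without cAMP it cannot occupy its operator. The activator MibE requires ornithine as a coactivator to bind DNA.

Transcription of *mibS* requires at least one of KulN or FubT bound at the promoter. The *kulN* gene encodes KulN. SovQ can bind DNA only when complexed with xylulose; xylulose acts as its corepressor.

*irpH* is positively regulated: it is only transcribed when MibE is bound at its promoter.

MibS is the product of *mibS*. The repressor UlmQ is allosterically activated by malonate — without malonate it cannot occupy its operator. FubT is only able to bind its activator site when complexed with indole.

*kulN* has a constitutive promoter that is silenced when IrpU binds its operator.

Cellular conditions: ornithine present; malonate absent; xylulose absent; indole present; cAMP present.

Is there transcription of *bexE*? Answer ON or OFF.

ON

cAMP is present, so IrpU is active.
With repressor IrpU bound, *kulN* is not transcribed.
So KulN is not produced.
Indole is present, so FubT is active.
Activator FubT is present, so *mibS* is transcribed.
So MibS is produced and active.
Xylulose is absent, so SovQ is inactive.
Malonate is absent, so UlmQ is inactive.
No repressor is bound and MibS is active, so *bexE* is transcribed.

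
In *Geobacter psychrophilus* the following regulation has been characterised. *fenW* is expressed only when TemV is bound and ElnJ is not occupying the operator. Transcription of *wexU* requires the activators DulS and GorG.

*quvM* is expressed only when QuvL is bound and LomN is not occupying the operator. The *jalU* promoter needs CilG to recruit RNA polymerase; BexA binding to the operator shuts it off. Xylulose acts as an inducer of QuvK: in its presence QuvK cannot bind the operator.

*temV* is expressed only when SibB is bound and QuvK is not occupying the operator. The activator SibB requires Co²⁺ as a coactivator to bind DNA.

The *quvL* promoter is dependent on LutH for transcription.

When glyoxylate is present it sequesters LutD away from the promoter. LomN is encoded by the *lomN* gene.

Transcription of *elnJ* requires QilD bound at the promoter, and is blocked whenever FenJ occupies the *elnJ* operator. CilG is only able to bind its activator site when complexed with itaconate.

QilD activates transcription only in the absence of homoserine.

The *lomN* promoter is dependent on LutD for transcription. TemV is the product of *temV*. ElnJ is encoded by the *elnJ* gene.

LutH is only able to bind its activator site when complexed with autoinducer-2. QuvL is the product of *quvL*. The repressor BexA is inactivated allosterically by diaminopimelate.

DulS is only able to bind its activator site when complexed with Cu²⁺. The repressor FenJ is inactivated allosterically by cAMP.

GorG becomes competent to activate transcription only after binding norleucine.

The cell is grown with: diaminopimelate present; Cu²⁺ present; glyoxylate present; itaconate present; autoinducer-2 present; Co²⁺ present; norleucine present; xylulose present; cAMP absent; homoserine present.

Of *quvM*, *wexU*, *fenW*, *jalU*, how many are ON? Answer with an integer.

4

Autoinducer-2 is present, so LutH is active.
No repressor is bound and LutH is active, so *quvL* is transcribed.
So QuvL is produced and active.
Glyoxylate is present, so LutD is inactive.
Required activator LutD is absent, so *lomN* is not transcribed.
So LomN is not produced.
No repressor is bound and QuvL is active, so *quvM* is transcribed.
→ *quvM* is ON.
Cu²⁺ is present, so DulS is active.
Norleucine is present, so GorG is active.
No repressor is bound and DulS and GorG are active, so *wexU* is transcribed.
→ *wexU* is ON.
Homoserine is present, so QilD is inactive.
cAMP is absent, so FenJ is active.
With repressor FenJ bound, *elnJ* is not transcribed.
So ElnJ is not produced.
Co²⁺ is present, so SibB is active.
Xylulose is present, so QuvK is inactive.
No repressor is bound and SibB is active, so *temV* is transcribed.
So TemV is produced and active.
No repressor is bound and TemV is active, so *fenW* is transcribed.
→ *fenW* is ON.
Itaconate is present, so CilG is active.
Diaminopimelate is present, so BexA is inactive.
No repressor is bound and CilG is active, so *jalU* is transcribed.
→ *jalU* is ON.
4 of the 4 genes are transcribed.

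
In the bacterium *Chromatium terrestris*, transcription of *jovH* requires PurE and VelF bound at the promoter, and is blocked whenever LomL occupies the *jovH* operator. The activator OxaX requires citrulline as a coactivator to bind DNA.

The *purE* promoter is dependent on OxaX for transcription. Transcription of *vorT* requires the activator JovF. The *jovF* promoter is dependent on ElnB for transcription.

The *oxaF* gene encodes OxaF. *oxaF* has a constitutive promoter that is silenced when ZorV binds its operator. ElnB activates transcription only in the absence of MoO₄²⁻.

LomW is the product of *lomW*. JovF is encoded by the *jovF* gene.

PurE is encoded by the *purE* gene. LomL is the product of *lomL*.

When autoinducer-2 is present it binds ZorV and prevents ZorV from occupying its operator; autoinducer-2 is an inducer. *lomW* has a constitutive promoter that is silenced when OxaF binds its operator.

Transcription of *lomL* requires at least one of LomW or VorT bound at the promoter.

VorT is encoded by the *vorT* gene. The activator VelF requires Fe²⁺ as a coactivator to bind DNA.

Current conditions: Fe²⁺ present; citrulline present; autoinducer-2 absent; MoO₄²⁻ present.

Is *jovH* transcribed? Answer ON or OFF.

Citrulline is present, so OxaX is active.
No repressor is bound and OxaX is active, so *purE* is transcribed.
So PurE is produced and active.
Fe²⁺ is present, so VelF is active.
Autoinducer-2 is absent, so ZorV is active.
With repressor ZorV bound, *oxaF* is not transcribed.
So OxaF is not produced.
With no repressor bound, *lomW* is transcribed.
So LomW is produced and active.
MoO₄²⁻ is present, so ElnB is inactive.
Required activator ElnB is absent, so *jovF* is not transcribed.
So JovF is not produced.
Required activator JovF is absent, so *vorT* is not transcribed.
So VorT is not produced.
Activator LomW is present, so *lomL* is transcribed.
So LomL is produced and active.
With repressor LomL bound, *jovH* is not transcribed.

OFF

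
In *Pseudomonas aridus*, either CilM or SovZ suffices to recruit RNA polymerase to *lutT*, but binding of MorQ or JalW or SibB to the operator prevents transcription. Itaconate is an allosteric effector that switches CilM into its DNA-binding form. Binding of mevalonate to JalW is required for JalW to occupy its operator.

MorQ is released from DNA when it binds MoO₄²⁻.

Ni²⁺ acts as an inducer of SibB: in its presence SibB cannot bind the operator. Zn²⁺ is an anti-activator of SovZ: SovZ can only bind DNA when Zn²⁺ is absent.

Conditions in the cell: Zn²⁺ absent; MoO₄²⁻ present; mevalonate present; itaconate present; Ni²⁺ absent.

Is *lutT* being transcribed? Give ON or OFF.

MoO₄²⁻ is present, so MorQ is inactive.
Mevalonate is present, so JalW is active.
Ni²⁺ is absent, so SibB is active.
Itaconate is present, so CilM is active.
Zn²⁺ is absent, so SovZ is active.
With repressor JalW bound, *lutT* is not transcribed.

OFF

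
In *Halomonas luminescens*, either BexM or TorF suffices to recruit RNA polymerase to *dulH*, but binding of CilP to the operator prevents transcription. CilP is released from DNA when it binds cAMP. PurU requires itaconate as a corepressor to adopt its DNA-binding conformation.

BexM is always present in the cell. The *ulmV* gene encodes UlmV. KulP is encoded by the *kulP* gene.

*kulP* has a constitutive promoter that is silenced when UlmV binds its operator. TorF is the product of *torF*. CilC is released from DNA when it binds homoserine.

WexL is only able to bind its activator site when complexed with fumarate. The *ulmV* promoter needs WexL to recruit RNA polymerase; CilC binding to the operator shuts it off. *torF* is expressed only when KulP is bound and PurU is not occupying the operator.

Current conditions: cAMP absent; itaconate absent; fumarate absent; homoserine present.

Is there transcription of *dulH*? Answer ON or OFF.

OFF

BexM is produced constitutively and is active.
cAMP is absent, so CilP is active.
Fumarate is absent, so WexL is inactive.
Homoserine is present, so CilC is inactive.
Required activator WexL is absent, so *ulmV* is not transcribed.
So UlmV is not produced.
With no repressor bound, *kulP* is transcribed.
So KulP is produced and active.
Itaconate is absent, so PurU is inactive.
No repressor is bound and KulP is active, so *torF* is transcribed.
So TorF is produced and active.
With repressor CilP bound, *dulH* is not transcribed.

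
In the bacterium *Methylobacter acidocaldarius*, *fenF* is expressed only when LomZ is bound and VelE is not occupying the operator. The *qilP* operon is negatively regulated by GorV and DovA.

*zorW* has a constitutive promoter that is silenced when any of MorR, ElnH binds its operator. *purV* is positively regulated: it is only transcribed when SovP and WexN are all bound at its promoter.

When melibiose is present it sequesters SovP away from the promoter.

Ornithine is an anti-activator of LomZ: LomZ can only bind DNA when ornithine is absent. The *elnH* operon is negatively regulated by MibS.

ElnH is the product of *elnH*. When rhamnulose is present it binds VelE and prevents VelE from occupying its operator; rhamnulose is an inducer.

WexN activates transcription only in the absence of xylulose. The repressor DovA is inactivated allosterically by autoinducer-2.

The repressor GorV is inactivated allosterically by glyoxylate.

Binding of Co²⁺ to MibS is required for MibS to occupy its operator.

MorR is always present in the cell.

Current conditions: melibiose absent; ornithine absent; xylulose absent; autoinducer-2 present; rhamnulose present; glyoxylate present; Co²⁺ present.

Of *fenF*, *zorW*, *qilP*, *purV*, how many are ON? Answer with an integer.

3

Rhamnulose is present, so VelE is inactive.
Ornithine is absent, so LomZ is active.
No repressor is bound and LomZ is active, so *fenF* is transcribed.
→ *fenF* is ON.
MorR is produced constitutively and is active.
Co²⁺ is present, so MibS is active.
With repressor MibS bound, *elnH* is not transcribed.
So ElnH is not produced.
With repressor MorR bound, *zorW* is not transcribed.
→ *zorW* is OFF.
Glyoxylate is present, so GorV is inactive.
Autoinducer-2 is present, so DovA is inactive.
With no repressor bound, *qilP* is transcribed.
→ *qilP* is ON.
Melibiose is absent, so SovP is active.
Xylulose is absent, so WexN is active.
No repressor is bound and SovP and WexN are active, so *purV* is transcribed.
→ *purV* is ON.
3 of the 4 genes are transcribed.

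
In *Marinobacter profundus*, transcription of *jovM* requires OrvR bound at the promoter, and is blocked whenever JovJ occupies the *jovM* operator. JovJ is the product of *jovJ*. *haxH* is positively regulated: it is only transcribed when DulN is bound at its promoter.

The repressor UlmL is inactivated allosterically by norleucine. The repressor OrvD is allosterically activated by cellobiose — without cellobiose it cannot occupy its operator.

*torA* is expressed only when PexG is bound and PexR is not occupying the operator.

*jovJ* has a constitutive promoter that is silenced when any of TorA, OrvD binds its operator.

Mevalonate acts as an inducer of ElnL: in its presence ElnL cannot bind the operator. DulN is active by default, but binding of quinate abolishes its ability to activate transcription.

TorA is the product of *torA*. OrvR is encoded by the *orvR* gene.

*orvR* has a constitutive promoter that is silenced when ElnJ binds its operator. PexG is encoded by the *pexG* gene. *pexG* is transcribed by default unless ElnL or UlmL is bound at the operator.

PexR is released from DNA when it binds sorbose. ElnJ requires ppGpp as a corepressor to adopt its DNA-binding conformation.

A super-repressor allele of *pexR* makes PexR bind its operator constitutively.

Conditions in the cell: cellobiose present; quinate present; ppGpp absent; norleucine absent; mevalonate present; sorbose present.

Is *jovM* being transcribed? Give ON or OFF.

Mevalonate is present, so ElnL is inactive.
Norleucine is absent, so UlmL is active.
With repressor UlmL bound, *pexG* is not transcribed.
So PexG is not produced.
PexR is constitutively active in this strain.
With repressor PexR bound, *torA* is not transcribed.
So TorA is not produced.
Cellobiose is present, so OrvD is active.
With repressor OrvD bound, *jovJ* is not transcribed.
So JovJ is not produced.
ppGpp is absent, so ElnJ is inactive.
With no repressor bound, *orvR* is transcribed.
So OrvR is produced and active.
No repressor is bound and OrvR is active, so *jovM* is transcribed.

ON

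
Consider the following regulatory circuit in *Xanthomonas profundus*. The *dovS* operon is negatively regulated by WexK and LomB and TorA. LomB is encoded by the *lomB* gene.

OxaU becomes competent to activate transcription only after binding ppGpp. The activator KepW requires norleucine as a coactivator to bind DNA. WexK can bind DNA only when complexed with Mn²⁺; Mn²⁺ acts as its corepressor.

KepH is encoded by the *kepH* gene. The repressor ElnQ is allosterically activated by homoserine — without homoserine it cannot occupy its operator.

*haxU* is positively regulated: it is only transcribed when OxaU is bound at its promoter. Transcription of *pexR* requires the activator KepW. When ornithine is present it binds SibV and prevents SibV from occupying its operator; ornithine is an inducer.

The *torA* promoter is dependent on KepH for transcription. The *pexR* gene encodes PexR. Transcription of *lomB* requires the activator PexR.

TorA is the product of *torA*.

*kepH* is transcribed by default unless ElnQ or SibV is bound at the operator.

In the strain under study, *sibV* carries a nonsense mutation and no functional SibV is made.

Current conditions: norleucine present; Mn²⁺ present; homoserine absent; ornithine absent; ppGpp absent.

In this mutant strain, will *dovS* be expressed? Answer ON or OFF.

OFF

Mn²⁺ is present, so WexK is active.
Norleucine is present, so KepW is active.
No repressor is bound and KepW is active, so *pexR* is transcribed.
So PexR is produced and active.
No repressor is bound and PexR is active, so *lomB* is transcribed.
So LomB is produced and active.
Homoserine is absent, so ElnQ is inactive.
SibV is non-functional in this strain, so it has no effect.
With no repressor bound, *kepH* is transcribed.
So KepH is produced and active.
No repressor is bound and KepH is active, so *torA* is transcribed.
So TorA is produced and active.
With repressor WexK bound, *dovS* is not transcribed.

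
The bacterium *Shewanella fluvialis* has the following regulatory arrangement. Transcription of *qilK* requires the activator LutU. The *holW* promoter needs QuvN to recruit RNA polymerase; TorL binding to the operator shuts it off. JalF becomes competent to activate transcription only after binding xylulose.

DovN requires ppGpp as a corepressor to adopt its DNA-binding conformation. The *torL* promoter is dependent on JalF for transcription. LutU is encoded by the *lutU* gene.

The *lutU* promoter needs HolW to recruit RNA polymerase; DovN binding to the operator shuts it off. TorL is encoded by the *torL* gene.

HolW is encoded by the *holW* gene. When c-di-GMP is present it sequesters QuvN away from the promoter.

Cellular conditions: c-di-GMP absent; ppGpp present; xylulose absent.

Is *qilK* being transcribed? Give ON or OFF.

Xylulose is absent, so JalF is inactive.
Required activator JalF is absent, so *torL* is not transcribed.
So TorL is not produced.
c-di-GMP is absent, so QuvN is active.
No repressor is bound and QuvN is active, so *holW* is transcribed.
So HolW is produced and active.
ppGpp is present, so DovN is active.
With repressor DovN bound, *lutU* is not transcribed.
So LutU is not produced.
Required activator LutU is absent, so *qilK* is not transcribed.

OFF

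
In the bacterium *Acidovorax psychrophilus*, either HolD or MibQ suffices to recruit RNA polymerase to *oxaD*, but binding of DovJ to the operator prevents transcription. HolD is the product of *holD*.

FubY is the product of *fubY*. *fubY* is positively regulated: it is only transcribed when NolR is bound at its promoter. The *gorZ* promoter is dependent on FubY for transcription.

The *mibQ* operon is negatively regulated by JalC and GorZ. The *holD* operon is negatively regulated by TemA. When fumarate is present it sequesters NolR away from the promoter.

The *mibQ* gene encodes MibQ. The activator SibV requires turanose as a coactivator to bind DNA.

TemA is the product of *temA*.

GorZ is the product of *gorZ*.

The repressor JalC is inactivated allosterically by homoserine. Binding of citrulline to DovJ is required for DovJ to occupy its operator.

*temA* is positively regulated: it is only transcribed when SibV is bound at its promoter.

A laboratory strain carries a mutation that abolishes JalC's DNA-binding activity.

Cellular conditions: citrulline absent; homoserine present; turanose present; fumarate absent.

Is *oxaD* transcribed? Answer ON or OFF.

OFF

Citrulline is absent, so DovJ is inactive.
Turanose is present, so SibV is active.
No repressor is bound and SibV is active, so *temA* is transcribed.
So TemA is produced and active.
With repressor TemA bound, *holD* is not transcribed.
So HolD is not produced.
JalC is non-functional in this strain, so it has no effect.
Fumarate is absent, so NolR is active.
No repressor is bound and NolR is active, so *fubY* is transcribed.
So FubY is produced and active.
No repressor is bound and FubY is active, so *gorZ* is transcribed.
So GorZ is produced and active.
With repressor GorZ bound, *mibQ* is not transcribed.
So MibQ is not produced.
No activator is available at the *oxaD* promoter, so *oxaD* is not transcribed.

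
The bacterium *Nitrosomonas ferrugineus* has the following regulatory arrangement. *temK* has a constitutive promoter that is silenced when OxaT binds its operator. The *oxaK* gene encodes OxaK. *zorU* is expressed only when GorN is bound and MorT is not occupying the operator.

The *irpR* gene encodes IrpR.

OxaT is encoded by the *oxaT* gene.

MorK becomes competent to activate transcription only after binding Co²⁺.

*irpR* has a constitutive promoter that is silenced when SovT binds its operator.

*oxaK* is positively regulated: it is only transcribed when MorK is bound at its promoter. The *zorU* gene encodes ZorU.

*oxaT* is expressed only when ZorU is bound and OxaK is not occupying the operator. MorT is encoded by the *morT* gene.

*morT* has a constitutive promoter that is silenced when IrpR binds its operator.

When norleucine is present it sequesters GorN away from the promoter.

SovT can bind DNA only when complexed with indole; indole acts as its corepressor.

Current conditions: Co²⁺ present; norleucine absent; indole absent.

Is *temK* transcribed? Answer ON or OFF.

Indole is absent, so SovT is inactive.
With no repressor bound, *irpR* is transcribed.
So IrpR is produced and active.
With repressor IrpR bound, *morT* is not transcribed.
So MorT is not produced.
Norleucine is absent, so GorN is active.
No repressor is bound and GorN is active, so *zorU* is transcribed.
So ZorU is produced and active.
Co²⁺ is present, so MorK is active.
No repressor is bound and MorK is active, so *oxaK* is transcribed.
So OxaK is produced and active.
With repressor OxaK bound, *oxaT* is not transcribed.
So OxaT is not produced.
With no repressor bound, *temK* is transcribed.

ON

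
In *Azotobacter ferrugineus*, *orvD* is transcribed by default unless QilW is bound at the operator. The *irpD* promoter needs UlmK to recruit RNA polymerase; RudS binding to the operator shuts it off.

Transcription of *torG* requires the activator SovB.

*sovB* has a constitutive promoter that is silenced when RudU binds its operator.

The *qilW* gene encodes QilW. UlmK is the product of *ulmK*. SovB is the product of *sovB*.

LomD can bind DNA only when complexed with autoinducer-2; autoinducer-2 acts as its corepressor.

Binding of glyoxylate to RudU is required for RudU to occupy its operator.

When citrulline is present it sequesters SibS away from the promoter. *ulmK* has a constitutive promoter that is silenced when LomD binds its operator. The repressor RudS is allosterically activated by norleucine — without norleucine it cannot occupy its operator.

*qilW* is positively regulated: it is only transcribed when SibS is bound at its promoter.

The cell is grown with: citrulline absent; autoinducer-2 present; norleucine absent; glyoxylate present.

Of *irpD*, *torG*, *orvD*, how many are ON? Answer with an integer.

Autoinducer-2 is present, so LomD is active.
With repressor LomD bound, *ulmK* is not transcribed.
So UlmK is not produced.
Norleucine is absent, so RudS is inactive.
Required activator UlmK is absent, so *irpD* is not transcribed.
→ *irpD* is OFF.
Glyoxylate is present, so RudU is active.
With repressor RudU bound, *sovB* is not transcribed.
So SovB is not produced.
Required activator SovB is absent, so *torG* is not transcribed.
→ *torG* is OFF.
Citrulline is absent, so SibS is active.
No repressor is bound and SibS is active, so *qilW* is transcribed.
So QilW is produced and active.
With repressor QilW bound, *orvD* is not transcribed.
→ *orvD* is OFF.
0 of the 3 genes are transcribed.

0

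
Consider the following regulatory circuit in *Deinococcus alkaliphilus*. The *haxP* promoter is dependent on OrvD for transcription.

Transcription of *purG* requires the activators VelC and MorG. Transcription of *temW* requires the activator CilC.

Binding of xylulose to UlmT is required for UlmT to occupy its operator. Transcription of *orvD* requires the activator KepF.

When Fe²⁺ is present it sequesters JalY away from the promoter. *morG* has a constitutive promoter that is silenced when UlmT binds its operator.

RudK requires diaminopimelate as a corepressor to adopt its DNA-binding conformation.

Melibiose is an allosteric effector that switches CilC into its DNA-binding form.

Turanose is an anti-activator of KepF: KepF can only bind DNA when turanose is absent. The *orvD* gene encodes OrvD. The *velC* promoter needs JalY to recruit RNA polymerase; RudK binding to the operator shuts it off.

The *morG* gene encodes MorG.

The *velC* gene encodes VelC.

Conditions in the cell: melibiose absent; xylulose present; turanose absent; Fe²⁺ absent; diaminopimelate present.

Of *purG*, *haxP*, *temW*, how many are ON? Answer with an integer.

1

Diaminopimelate is present, so RudK is active.
Fe²⁺ is absent, so JalY is active.
With repressor RudK bound, *velC* is not transcribed.
So VelC is not produced.
Xylulose is present, so UlmT is active.
With repressor UlmT bound, *morG* is not transcribed.
So MorG is not produced.
Required activator VelC is absent, so *purG* is not transcribed.
→ *purG* is OFF.
Turanose is absent, so KepF is active.
No repressor is bound and KepF is active, so *orvD* is transcribed.
So OrvD is produced and active.
No repressor is bound and OrvD is active, so *haxP* is transcribed.
→ *haxP* is ON.
Melibiose is absent, so CilC is inactive.
Required activator CilC is absent, so *temW* is not transcribed.
→ *temW* is OFF.
1 of the 3 genes is transcribed.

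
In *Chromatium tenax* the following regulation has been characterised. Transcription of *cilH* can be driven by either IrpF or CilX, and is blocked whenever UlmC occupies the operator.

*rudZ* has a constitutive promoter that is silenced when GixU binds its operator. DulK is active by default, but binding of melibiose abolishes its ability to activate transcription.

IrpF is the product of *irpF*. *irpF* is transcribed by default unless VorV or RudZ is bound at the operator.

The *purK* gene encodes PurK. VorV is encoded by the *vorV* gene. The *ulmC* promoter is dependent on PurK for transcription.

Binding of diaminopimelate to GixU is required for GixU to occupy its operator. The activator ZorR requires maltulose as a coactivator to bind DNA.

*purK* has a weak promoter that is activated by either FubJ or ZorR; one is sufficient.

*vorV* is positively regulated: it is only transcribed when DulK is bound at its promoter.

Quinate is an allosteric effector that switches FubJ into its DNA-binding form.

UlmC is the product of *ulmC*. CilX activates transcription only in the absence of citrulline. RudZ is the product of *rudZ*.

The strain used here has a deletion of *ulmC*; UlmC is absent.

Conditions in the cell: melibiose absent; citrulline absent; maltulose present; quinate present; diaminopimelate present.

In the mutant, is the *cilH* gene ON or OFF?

Melibiose is absent, so DulK is active.
No repressor is bound and DulK is active, so *vorV* is transcribed.
So VorV is produced and active.
Diaminopimelate is present, so GixU is active.
With repressor GixU bound, *rudZ* is not transcribed.
So RudZ is not produced.
With repressor VorV bound, *irpF* is not transcribed.
So IrpF is not produced.
Citrulline is absent, so CilX is active.
UlmC is non-functional in this strain, so it has no effect.
Activator CilX is present, so *cilH* is transcribed.

ON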